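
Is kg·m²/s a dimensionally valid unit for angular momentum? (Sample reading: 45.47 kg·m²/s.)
Yes

angular momentum has SI base units: kg * m^2 / s
kg·m²/s reduces to the same SI base units, so it is a valid unit for angular momentum.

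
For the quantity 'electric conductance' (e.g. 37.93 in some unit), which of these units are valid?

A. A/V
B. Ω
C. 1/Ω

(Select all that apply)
A, C

electric conductance has SI base units: A^2 * s^3 / (kg * m^2)

Checking each option against A^2 * s^3 / (kg * m^2):
  A. A/V: ✓ matches
  B. Ω: ✗ does not match
  C. 1/Ω: ✓ matches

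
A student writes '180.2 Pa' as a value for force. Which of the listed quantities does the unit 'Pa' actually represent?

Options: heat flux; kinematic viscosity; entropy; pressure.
pressure

force should have units dimensionally equivalent to kg * m / s^2 (e.g. N).
The given unit 'Pa' reduces to kg / (m * s^2). Of the listed options, that is the dimensionality of pressure.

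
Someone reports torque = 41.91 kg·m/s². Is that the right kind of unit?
No

torque has SI base units: kg * m^2 / s^2
kg·m/s² does NOT reduce to kg * m^2 / s^2; a valid unit for torque would be e.g. N·m.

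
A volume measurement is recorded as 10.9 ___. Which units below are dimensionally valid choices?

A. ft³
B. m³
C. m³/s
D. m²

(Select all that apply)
A, B

volume has SI base units: m^3

Checking each option against m^3:
  A. ft³: ✓ matches
  B. m³: ✓ matches
  C. m³/s: ✗ does not match
  D. m²: ✗ does not match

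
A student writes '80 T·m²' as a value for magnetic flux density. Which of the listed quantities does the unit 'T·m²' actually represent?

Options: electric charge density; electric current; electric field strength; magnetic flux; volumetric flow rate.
magnetic flux

magnetic flux density should have units dimensionally equivalent to kg / (A * s^2) (e.g. T).
The given unit 'T·m²' reduces to kg * m^2 / (A * s^2). Of the listed options, that is the dimensionality of magnetic flux.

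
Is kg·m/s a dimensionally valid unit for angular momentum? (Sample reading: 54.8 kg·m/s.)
No

angular momentum has SI base units: kg * m^2 / s
kg·m/s does NOT reduce to kg * m^2 / s; a valid unit for angular momentum would be e.g. kg·m²/s.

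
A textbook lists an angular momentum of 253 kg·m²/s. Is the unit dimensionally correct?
Yes

angular momentum has SI base units: kg * m^2 / s
kg·m²/s reduces to the same SI base units, so it is a valid unit for angular momentum.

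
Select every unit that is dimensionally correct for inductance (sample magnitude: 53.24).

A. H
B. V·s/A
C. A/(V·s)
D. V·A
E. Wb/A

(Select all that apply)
A, B, E

inductance has SI base units: kg * m^2 / (A^2 * s^2)

Checking each option against kg * m^2 / (A^2 * s^2):
  A. H: ✓ matches
  B. V·s/A: ✓ matches
  C. A/(V·s): ✗ does not match
  D. V·A: ✗ does not match
  E. Wb/A: ✓ matches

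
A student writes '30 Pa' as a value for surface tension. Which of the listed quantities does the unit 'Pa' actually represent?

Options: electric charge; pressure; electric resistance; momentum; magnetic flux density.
pressure

surface tension should have units dimensionally equivalent to kg / s^2 (e.g. N/m).
The given unit 'Pa' reduces to kg / (m * s^2). Of the listed options, that is the dimensionality of pressure.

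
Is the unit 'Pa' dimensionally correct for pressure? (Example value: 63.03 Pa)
Yes

pressure has SI base units: kg / (m * s^2)
Pa reduces to the same SI base units, so it is a valid unit for pressure.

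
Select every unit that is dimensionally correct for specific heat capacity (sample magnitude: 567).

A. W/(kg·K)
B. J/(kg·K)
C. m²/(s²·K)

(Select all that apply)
B, C

specific heat capacity has SI base units: m^2 / (s^2 * K)

Checking each option against m^2 / (s^2 * K):
  A. W/(kg·K): ✗ does not match
  B. J/(kg·K): ✓ matches
  C. m²/(s²·K): ✓ matches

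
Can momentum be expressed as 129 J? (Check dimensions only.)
No

momentum has SI base units: kg * m / s
J does NOT reduce to kg * m / s; a valid unit for momentum would be e.g. kg·m/s.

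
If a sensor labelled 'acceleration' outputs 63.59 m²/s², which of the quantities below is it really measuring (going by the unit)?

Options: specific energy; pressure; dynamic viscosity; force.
specific energy

acceleration should have units dimensionally equivalent to m / s^2 (e.g. m/s²).
The given unit 'm²/s²' reduces to m^2 / s^2. Of the listed options, that is the dimensionality of specific energy.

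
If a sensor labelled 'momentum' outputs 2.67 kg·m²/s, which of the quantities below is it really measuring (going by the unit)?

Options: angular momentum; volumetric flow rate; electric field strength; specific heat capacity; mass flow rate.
angular momentum

momentum should have units dimensionally equivalent to kg * m / s (e.g. kg·m/s).
The given unit 'kg·m²/s' reduces to kg * m^2 / s. Of the listed options, that is the dimensionality of angular momentum.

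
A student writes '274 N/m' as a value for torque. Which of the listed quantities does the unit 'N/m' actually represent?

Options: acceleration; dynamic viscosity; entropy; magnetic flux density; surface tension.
surface tension

torque should have units dimensionally equivalent to kg * m^2 / s^2 (e.g. N·m).
The given unit 'N/m' reduces to kg / s^2. Of the listed options, that is the dimensionality of surface tension.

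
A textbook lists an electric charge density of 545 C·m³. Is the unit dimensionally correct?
No

electric charge density has SI base units: A * s / m^3
C·m³ does NOT reduce to A * s / m^3; a valid unit for electric charge density would be e.g. C/m³.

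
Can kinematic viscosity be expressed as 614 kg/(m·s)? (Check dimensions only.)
No

kinematic viscosity has SI base units: m^2 / s
kg/(m·s) does NOT reduce to m^2 / s; a valid unit for kinematic viscosity would be e.g. m²/s.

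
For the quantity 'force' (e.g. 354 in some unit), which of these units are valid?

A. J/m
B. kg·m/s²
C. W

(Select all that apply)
A, B

force has SI base units: kg * m / s^2

Checking each option against kg * m / s^2:
  A. J/m: ✓ matches
  B. kg·m/s²: ✓ matches
  C. W: ✗ does not match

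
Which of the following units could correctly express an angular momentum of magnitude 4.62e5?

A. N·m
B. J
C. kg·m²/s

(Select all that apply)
C

angular momentum has SI base units: kg * m^2 / s

Checking each option against kg * m^2 / s:
  A. N·m: ✗ does not match
  B. J: ✗ does not match
  C. kg·m²/s: ✓ matches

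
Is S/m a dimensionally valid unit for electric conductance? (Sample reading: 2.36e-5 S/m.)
No

electric conductance has SI base units: A^2 * s^3 / (kg * m^2)
S/m does NOT reduce to A^2 * s^3 / (kg * m^2); a valid unit for electric conductance would be e.g. S.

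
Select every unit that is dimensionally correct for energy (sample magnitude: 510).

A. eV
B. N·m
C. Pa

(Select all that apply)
A, B

energy has SI base units: kg * m^2 / s^2

Checking each option against kg * m^2 / s^2:
  A. eV: ✓ matches
  B. N·m: ✓ matches
  C. Pa: ✗ does not match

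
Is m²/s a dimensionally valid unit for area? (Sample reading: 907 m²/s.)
No

area has SI base units: m^2
m²/s does NOT reduce to m^2; a valid unit for area would be e.g. m².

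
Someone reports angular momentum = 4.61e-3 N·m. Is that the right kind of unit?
No

angular momentum has SI base units: kg * m^2 / s
N·m does NOT reduce to kg * m^2 / s; a valid unit for angular momentum would be e.g. kg·m²/s.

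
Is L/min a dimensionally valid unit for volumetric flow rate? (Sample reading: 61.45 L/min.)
Yes

volumetric flow rate has SI base units: m^3 / s
L/min reduces to the same SI base units, so it is a valid unit for volumetric flow rate.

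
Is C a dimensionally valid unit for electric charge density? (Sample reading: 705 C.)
No

electric charge density has SI base units: A * s / m^3
C does NOT reduce to A * s / m^3; a valid unit for electric charge density would be e.g. C/m³.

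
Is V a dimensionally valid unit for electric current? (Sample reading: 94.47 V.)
No

electric current has SI base units: A
V does NOT reduce to A; a valid unit for electric current would be e.g. A.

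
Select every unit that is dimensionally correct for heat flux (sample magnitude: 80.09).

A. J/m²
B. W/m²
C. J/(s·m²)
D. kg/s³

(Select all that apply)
B, C, D

heat flux has SI base units: kg / s^3

Checking each option against kg / s^3:
  A. J/m²: ✗ does not match
  B. W/m²: ✓ matches
  C. J/(s·m²): ✓ matches
  D. kg/s³: ✓ matches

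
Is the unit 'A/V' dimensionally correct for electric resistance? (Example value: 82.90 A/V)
No

electric resistance has SI base units: kg * m^2 / (A^2 * s^3)
A/V does NOT reduce to kg * m^2 / (A^2 * s^3); a valid unit for electric resistance would be e.g. Ω.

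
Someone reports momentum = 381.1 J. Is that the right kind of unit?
No

momentum has SI base units: kg * m / s
J does NOT reduce to kg * m / s; a valid unit for momentum would be e.g. kg·m/s.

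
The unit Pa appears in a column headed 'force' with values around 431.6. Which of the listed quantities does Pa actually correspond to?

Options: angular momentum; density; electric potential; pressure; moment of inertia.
pressure

force should have units dimensionally equivalent to kg * m / s^2 (e.g. N).
The given unit 'Pa' reduces to kg / (m * s^2). Of the listed options, that is the dimensionality of pressure.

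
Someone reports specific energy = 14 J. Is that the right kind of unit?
No

specific energy has SI base units: m^2 / s^2
J does NOT reduce to m^2 / s^2; a valid unit for specific energy would be e.g. J/kg.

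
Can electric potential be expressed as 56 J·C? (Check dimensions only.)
No

electric potential has SI base units: kg * m^2 / (A * s^3)
J·C does NOT reduce to kg * m^2 / (A * s^3); a valid unit for electric potential would be e.g. V.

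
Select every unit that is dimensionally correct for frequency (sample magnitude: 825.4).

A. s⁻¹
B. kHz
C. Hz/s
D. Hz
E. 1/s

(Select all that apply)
A, B, D, E

frequency has SI base units: 1 / s

Checking each option against 1 / s:
  A. s⁻¹: ✓ matches
  B. kHz: ✓ matches
  C. Hz/s: ✗ does not match
  D. Hz: ✓ matches
  E. 1/s: ✓ matches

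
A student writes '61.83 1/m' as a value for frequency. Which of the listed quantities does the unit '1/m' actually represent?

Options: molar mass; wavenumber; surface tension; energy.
wavenumber

frequency should have units dimensionally equivalent to 1 / s (e.g. Hz).
The given unit '1/m' reduces to 1 / m. Of the listed options, that is the dimensionality of wavenumber.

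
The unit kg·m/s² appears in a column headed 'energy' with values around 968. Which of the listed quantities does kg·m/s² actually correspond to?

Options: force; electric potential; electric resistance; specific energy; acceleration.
force

energy should have units dimensionally equivalent to kg * m^2 / s^2 (e.g. J).
The given unit 'kg·m/s²' reduces to kg * m / s^2. Of the listed options, that is the dimensionality of force.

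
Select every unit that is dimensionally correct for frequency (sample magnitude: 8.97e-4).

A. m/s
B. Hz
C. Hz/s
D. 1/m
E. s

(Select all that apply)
B

frequency has SI base units: 1 / s

Checking each option against 1 / s:
  A. m/s: ✗ does not match
  B. Hz: ✓ matches
  C. Hz/s: ✗ does not match
  D. 1/m: ✗ does not match
  E. s: ✗ does not match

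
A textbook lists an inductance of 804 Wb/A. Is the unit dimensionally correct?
Yes

inductance has SI base units: kg * m^2 / (A^2 * s^2)
Wb/A reduces to the same SI base units, so it is a valid unit for inductance.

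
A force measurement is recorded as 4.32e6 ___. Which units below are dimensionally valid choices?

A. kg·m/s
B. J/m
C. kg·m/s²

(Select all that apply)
B, C

force has SI base units: kg * m / s^2

Checking each option against kg * m / s^2:
  A. kg·m/s: ✗ does not match
  B. J/m: ✓ matches
  C. kg·m/s²: ✓ matches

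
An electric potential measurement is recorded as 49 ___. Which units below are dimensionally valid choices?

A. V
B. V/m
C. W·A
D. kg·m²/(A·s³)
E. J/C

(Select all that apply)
A, D, E

electric potential has SI base units: kg * m^2 / (A * s^3)

Checking each option against kg * m^2 / (A * s^3):
  A. V: ✓ matches
  B. V/m: ✗ does not match
  C. W·A: ✗ does not match
  D. kg·m²/(A·s³): ✓ matches
  E. J/C: ✓ matches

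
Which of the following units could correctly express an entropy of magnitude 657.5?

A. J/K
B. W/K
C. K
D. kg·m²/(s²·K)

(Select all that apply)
A, D

entropy has SI base units: kg * m^2 / (s^2 * K)

Checking each option against kg * m^2 / (s^2 * K):
  A. J/K: ✓ matches
  B. W/K: ✗ does not match
  C. K: ✗ does not match
  D. kg·m²/(s²·K): ✓ matches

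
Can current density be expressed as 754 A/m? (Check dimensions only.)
No

current density has SI base units: A / m^2
A/m does NOT reduce to A / m^2; a valid unit for current density would be e.g. A/m².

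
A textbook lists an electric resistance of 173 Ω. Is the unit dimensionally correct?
Yes

electric resistance has SI base units: kg * m^2 / (A^2 * s^3)
Ω reduces to the same SI base units, so it is a valid unit for electric resistance.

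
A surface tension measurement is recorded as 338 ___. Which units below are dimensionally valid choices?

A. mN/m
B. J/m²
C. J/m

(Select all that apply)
A, B

surface tension has SI base units: kg / s^2

Checking each option against kg / s^2:
  A. mN/m: ✓ matches
  B. J/m²: ✓ matches
  C. J/m: ✗ does not match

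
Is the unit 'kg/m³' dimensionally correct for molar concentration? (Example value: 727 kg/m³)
No

molar concentration has SI base units: mol / m^3
kg/m³ does NOT reduce to mol / m^3; a valid unit for molar concentration would be e.g. mol/m³.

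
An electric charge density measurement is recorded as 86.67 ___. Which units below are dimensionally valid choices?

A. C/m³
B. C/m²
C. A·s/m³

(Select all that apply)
A, C

electric charge density has SI base units: A * s / m^3

Checking each option against A * s / m^3:
  A. C/m³: ✓ matches
  B. C/m²: ✗ does not match
  C. A·s/m³: ✓ matches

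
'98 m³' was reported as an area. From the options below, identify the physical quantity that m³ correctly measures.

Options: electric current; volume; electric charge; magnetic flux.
volume

area should have units dimensionally equivalent to m^2 (e.g. m²).
The given unit 'm³' reduces to m^3. Of the listed options, that is the dimensionality of volume.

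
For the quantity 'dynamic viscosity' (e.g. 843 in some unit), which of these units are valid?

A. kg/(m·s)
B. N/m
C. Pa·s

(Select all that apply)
A, C

dynamic viscosity has SI base units: kg / (m * s)

Checking each option against kg / (m * s):
  A. kg/(m·s): ✓ matches
  B. N/m: ✗ does not match
  C. Pa·s: ✓ matches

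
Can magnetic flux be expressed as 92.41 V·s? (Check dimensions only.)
Yes

magnetic flux has SI base units: kg * m^2 / (A * s^2)
V·s reduces to the same SI base units, so it is a valid unit for magnetic flux.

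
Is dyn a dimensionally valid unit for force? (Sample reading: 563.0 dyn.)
Yes

force has SI base units: kg * m / s^2
dyn reduces to the same SI base units, so it is a valid unit for force.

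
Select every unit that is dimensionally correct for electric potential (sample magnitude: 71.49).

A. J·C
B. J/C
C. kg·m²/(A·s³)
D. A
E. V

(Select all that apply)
B, C, E

electric potential has SI base units: kg * m^2 / (A * s^3)

Checking each option against kg * m^2 / (A * s^3):
  A. J·C: ✗ does not match
  B. J/C: ✓ matches
  C. kg·m²/(A·s³): ✓ matches
  D. A: ✗ does not match
  E. V: ✓ matches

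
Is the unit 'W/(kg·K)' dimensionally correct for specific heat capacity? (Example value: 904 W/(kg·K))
No

specific heat capacity has SI base units: m^2 / (s^2 * K)
W/(kg·K) does NOT reduce to m^2 / (s^2 * K); a valid unit for specific heat capacity would be e.g. J/(kg·K).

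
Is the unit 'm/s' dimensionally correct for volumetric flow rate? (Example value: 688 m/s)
No

volumetric flow rate has SI base units: m^3 / s
m/s does NOT reduce to m^3 / s; a valid unit for volumetric flow rate would be e.g. m³/s.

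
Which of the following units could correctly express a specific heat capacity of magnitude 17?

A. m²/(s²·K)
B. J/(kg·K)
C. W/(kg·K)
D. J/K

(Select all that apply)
A, B

specific heat capacity has SI base units: m^2 / (s^2 * K)

Checking each option against m^2 / (s^2 * K):
  A. m²/(s²·K): ✓ matches
  B. J/(kg·K): ✓ matches
  C. W/(kg·K): ✗ does not match
  D. J/K: ✗ does not match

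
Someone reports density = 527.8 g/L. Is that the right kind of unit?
Yes

density has SI base units: kg / m^3
g/L reduces to the same SI base units, so it is a valid unit for density.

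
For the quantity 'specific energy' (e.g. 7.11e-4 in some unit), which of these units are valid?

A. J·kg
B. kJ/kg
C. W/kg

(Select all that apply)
B

specific energy has SI base units: m^2 / s^2

Checking each option against m^2 / s^2:
  A. J·kg: ✗ does not match
  B. kJ/kg: ✓ matches
  C. W/kg: ✗ does not match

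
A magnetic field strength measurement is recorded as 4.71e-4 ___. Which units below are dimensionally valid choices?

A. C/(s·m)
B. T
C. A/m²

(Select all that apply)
A

magnetic field strength has SI base units: A / m

Checking each option against A / m:
  A. C/(s·m): ✓ matches
  B. T: ✗ does not match
  C. A/m²: ✗ does not match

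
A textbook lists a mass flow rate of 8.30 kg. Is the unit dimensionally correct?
No

mass flow rate has SI base units: kg / s
kg does NOT reduce to kg / s; a valid unit for mass flow rate would be e.g. kg/s.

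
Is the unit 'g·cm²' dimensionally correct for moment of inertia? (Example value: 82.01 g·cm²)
Yes

moment of inertia has SI base units: kg * m^2
g·cm² reduces to the same SI base units, so it is a valid unit for moment of inertia.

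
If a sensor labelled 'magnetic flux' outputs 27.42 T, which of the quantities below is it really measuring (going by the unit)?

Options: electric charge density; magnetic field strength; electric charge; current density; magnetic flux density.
magnetic flux density

magnetic flux should have units dimensionally equivalent to kg * m^2 / (A * s^2) (e.g. Wb).
The given unit 'T' reduces to kg / (A * s^2). Of the listed options, that is the dimensionality of magnetic flux density.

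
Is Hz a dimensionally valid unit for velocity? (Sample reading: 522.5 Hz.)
No

velocity has SI base units: m / s
Hz does NOT reduce to m / s; a valid unit for velocity would be e.g. m/s.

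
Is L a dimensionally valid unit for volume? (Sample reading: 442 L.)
Yes

volume has SI base units: m^3
L reduces to the same SI base units, so it is a valid unit for volume.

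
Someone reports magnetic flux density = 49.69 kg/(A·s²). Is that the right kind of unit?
Yes

magnetic flux density has SI base units: kg / (A * s^2)
kg/(A·s²) reduces to the same SI base units, so it is a valid unit for magnetic flux density.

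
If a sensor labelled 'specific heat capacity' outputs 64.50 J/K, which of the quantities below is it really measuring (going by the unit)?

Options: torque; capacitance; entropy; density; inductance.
entropy

specific heat capacity should have units dimensionally equivalent to m^2 / (s^2 * K) (e.g. J/(kg·K)).
The given unit 'J/K' reduces to kg * m^2 / (s^2 * K). Of the listed options, that is the dimensionality of entropy.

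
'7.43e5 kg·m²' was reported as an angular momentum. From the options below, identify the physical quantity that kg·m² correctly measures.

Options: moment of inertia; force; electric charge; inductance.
moment of inertia

angular momentum should have units dimensionally equivalent to kg * m^2 / s (e.g. kg·m²/s).
The given unit 'kg·m²' reduces to kg * m^2. Of the listed options, that is the dimensionality of moment of inertia.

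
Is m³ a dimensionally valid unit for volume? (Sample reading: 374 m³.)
Yes

volume has SI base units: m^3
m³ reduces to the same SI base units, so it is a valid unit for volume.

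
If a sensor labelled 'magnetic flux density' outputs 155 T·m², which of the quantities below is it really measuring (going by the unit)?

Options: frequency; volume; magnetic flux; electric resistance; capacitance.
magnetic flux

magnetic flux density should have units dimensionally equivalent to kg / (A * s^2) (e.g. T).
The given unit 'T·m²' reduces to kg * m^2 / (A * s^2). Of the listed options, that is the dimensionality of magnetic flux.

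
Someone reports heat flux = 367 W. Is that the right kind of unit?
No

heat flux has SI base units: kg / s^3
W does NOT reduce to kg / s^3; a valid unit for heat flux would be e.g. W/m².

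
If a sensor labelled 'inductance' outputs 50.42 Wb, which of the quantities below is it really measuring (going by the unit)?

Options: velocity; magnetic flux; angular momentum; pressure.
magnetic flux

inductance should have units dimensionally equivalent to kg * m^2 / (A^2 * s^2) (e.g. H).
The given unit 'Wb' reduces to kg * m^2 / (A * s^2). Of the listed options, that is the dimensionality of magnetic flux.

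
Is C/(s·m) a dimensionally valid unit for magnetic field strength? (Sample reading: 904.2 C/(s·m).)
Yes

magnetic field strength has SI base units: A / m
C/(s·m) reduces to the same SI base units, so it is a valid unit for magnetic field strength.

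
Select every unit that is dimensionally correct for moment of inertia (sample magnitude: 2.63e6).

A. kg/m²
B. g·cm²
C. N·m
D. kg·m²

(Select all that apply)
B, D

moment of inertia has SI base units: kg * m^2

Checking each option against kg * m^2:
  A. kg/m²: ✗ does not match
  B. g·cm²: ✓ matches
  C. N·m: ✗ does not match
  D. kg·m²: ✓ matches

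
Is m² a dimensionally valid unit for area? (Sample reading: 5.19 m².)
Yes

area has SI base units: m^2
m² reduces to the same SI base units, so it is a valid unit for area.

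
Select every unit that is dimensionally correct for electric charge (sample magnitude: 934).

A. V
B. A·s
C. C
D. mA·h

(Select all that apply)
B, C, D

electric charge has SI base units: A * s

Checking each option against A * s:
  A. V: ✗ does not match
  B. A·s: ✓ matches
  C. C: ✓ matches
  D. mA·h: ✓ matches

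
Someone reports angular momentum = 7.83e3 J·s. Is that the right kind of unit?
Yes

angular momentum has SI base units: kg * m^2 / s
J·s reduces to the same SI base units, so it is a valid unit for angular momentum.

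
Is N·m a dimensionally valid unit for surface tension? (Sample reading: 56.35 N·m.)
No

surface tension has SI base units: kg / s^2
N·m does NOT reduce to kg / s^2; a valid unit for surface tension would be e.g. N/m.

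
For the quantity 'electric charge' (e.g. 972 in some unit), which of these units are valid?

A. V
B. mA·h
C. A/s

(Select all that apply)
B

electric charge has SI base units: A * s

Checking each option against A * s:
  A. V: ✗ does not match
  B. mA·h: ✓ matches
  C. A/s: ✗ does not match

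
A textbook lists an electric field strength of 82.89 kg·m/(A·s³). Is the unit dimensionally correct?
Yes

electric field strength has SI base units: kg * m / (A * s^3)
kg·m/(A·s³) reduces to the same SI base units, so it is a valid unit for electric field strength.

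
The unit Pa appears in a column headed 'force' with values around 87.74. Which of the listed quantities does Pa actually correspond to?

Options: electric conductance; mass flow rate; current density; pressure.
pressure

force should have units dimensionally equivalent to kg * m / s^2 (e.g. N).
The given unit 'Pa' reduces to kg / (m * s^2). Of the listed options, that is the dimensionality of pressure.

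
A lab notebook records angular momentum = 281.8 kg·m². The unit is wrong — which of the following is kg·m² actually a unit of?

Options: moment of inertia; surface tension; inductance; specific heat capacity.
moment of inertia

angular momentum should have units dimensionally equivalent to kg * m^2 / s (e.g. kg·m²/s).
The given unit 'kg·m²' reduces to kg * m^2. Of the listed options, that is the dimensionality of moment of inertia.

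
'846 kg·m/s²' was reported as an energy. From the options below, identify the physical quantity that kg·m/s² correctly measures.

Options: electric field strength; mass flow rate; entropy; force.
force

energy should have units dimensionally equivalent to kg * m^2 / s^2 (e.g. J).
The given unit 'kg·m/s²' reduces to kg * m / s^2. Of the listed options, that is the dimensionality of force.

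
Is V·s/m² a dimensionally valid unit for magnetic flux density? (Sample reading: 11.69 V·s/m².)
Yes

magnetic flux density has SI base units: kg / (A * s^2)
V·s/m² reduces to the same SI base units, so it is a valid unit for magnetic flux density.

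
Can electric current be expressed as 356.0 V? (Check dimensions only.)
No

electric current has SI base units: A
V does NOT reduce to A; a valid unit for electric current would be e.g. A.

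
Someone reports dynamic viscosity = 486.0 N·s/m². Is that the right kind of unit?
Yes

dynamic viscosity has SI base units: kg / (m * s)
N·s/m² reduces to the same SI base units, so it is a valid unit for dynamic viscosity.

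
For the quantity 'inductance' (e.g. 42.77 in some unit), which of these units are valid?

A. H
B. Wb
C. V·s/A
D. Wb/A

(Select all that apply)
A, C, D

inductance has SI base units: kg * m^2 / (A^2 * s^2)

Checking each option against kg * m^2 / (A^2 * s^2):
  A. H: ✓ matches
  B. Wb: ✗ does not match
  C. V·s/A: ✓ matches
  D. Wb/A: ✓ matches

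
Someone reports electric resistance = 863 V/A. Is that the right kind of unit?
Yes

electric resistance has SI base units: kg * m^2 / (A^2 * s^3)
V/A reduces to the same SI base units, so it is a valid unit for electric resistance.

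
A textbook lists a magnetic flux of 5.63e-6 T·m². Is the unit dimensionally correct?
Yes

magnetic flux has SI base units: kg * m^2 / (A * s^2)
T·m² reduces to the same SI base units, so it is a valid unit for magnetic flux.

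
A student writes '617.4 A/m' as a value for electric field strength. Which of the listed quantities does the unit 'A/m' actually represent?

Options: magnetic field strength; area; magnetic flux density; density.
magnetic field strength

electric field strength should have units dimensionally equivalent to kg * m / (A * s^3) (e.g. V/m).
The given unit 'A/m' reduces to A / m. Of the listed options, that is the dimensionality of magnetic field strength.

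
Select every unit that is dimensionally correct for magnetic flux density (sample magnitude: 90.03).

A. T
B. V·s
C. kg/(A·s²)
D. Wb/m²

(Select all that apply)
A, C, D

magnetic flux density has SI base units: kg / (A * s^2)

Checking each option against kg / (A * s^2):
  A. T: ✓ matches
  B. V·s: ✗ does not match
  C. kg/(A·s²): ✓ matches
  D. Wb/m²: ✓ matches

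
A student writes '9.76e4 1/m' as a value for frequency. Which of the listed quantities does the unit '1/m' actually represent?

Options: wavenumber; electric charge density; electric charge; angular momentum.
wavenumber

frequency should have units dimensionally equivalent to 1 / s (e.g. Hz).
The given unit '1/m' reduces to 1 / m. Of the listed options, that is the dimensionality of wavenumber.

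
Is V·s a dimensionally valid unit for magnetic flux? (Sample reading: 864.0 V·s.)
Yes

magnetic flux has SI base units: kg * m^2 / (A * s^2)
V·s reduces to the same SI base units, so it is a valid unit for magnetic flux.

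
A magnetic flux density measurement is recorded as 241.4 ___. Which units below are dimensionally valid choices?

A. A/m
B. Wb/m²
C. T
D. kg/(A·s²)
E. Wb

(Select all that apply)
B, C, D

magnetic flux density has SI base units: kg / (A * s^2)

Checking each option against kg / (A * s^2):
  A. A/m: ✗ does not match
  B. Wb/m²: ✓ matches
  C. T: ✓ matches
  D. kg/(A·s²): ✓ matches
  E. Wb: ✗ does not match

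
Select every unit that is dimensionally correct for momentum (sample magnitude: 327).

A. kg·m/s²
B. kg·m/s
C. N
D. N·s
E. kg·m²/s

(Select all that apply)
B, D

momentum has SI base units: kg * m / s

Checking each option against kg * m / s:
  A. kg·m/s²: ✗ does not match
  B. kg·m/s: ✓ matches
  C. N: ✗ does not match
  D. N·s: ✓ matches
  E. kg·m²/s: ✗ does not match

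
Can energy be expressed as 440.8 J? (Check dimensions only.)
Yes

energy has SI base units: kg * m^2 / s^2
J reduces to the same SI base units, so it is a valid unit for energy.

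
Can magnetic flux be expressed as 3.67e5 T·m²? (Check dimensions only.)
Yes

magnetic flux has SI base units: kg * m^2 / (A * s^2)
T·m² reduces to the same SI base units, so it is a valid unit for magnetic flux.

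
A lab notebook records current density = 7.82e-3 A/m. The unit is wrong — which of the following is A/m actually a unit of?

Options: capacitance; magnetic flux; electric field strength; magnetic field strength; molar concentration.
magnetic field strength

current density should have units dimensionally equivalent to A / m^2 (e.g. A/m²).
The given unit 'A/m' reduces to A / m. Of the listed options, that is the dimensionality of magnetic field strength.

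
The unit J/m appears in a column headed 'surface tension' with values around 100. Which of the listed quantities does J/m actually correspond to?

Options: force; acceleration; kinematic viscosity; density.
force

surface tension should have units dimensionally equivalent to kg / s^2 (e.g. N/m).
The given unit 'J/m' reduces to kg * m / s^2. Of the listed options, that is the dimensionality of force.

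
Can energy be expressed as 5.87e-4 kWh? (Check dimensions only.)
Yes

energy has SI base units: kg * m^2 / s^2
kWh reduces to the same SI base units, so it is a valid unit for energy.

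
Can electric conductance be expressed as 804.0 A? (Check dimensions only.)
No

electric conductance has SI base units: A^2 * s^3 / (kg * m^2)
A does NOT reduce to A^2 * s^3 / (kg * m^2); a valid unit for electric conductance would be e.g. S.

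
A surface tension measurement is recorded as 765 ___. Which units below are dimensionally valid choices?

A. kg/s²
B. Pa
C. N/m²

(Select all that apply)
A

surface tension has SI base units: kg / s^2

Checking each option against kg / s^2:
  A. kg/s²: ✓ matches
  B. Pa: ✗ does not match
  C. N/m²: ✗ does not match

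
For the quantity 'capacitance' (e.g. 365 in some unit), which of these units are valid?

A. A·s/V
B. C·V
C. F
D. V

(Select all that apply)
A, C

capacitance has SI base units: A^2 * s^4 / (kg * m^2)

Checking each option against A^2 * s^4 / (kg * m^2):
  A. A·s/V: ✓ matches
  B. C·V: ✗ does not match
  C. F: ✓ matches
  D. V: ✗ does not match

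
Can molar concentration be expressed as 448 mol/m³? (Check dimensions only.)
Yes

molar concentration has SI base units: mol / m^3
mol/m³ reduces to the same SI base units, so it is a valid unit for molar concentration.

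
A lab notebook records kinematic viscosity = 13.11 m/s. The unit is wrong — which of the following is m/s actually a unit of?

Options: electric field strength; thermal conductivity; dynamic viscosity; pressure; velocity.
velocity

kinematic viscosity should have units dimensionally equivalent to m^2 / s (e.g. m²/s).
The given unit 'm/s' reduces to m / s. Of the listed options, that is the dimensionality of velocity.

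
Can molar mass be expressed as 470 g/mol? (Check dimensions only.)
Yes

molar mass has SI base units: kg / mol
g/mol reduces to the same SI base units, so it is a valid unit for molar mass.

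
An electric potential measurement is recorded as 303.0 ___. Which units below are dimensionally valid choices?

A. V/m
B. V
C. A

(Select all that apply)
B

electric potential has SI base units: kg * m^2 / (A * s^3)

Checking each option against kg * m^2 / (A * s^3):
  A. V/m: ✗ does not match
  B. V: ✓ matches
  C. A: ✗ does not match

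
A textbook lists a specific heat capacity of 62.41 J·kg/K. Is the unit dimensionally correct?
No

specific heat capacity has SI base units: m^2 / (s^2 * K)
J·kg/K does NOT reduce to m^2 / (s^2 * K); a valid unit for specific heat capacity would be e.g. J/(kg·K).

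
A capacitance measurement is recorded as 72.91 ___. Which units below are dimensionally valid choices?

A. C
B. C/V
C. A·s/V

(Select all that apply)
B, C

capacitance has SI base units: A^2 * s^4 / (kg * m^2)

Checking each option against A^2 * s^4 / (kg * m^2):
  A. C: ✗ does not match
  B. C/V: ✓ matches
  C. A·s/V: ✓ matches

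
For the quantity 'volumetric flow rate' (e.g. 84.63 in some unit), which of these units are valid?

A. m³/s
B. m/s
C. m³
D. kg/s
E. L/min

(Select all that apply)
A, E

volumetric flow rate has SI base units: m^3 / s

Checking each option against m^3 / s:
  A. m³/s: ✓ matches
  B. m/s: ✗ does not match
  C. m³: ✗ does not match
  D. kg/s: ✗ does not match
  E. L/min: ✓ matches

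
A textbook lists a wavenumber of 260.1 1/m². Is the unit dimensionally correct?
No

wavenumber has SI base units: 1 / m
1/m² does NOT reduce to 1 / m; a valid unit for wavenumber would be e.g. 1/m.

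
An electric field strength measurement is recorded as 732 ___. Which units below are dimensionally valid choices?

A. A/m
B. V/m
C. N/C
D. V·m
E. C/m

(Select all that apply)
B, C

electric field strength has SI base units: kg * m / (A * s^3)

Checking each option against kg * m / (A * s^3):
  A. A/m: ✗ does not match
  B. V/m: ✓ matches
  C. N/C: ✓ matches
  D. V·m: ✗ does not match
  E. C/m: ✗ does not match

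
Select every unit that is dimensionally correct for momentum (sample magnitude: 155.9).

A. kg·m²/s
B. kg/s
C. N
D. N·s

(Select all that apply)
D

momentum has SI base units: kg * m / s

Checking each option against kg * m / s:
  A. kg·m²/s: ✗ does not match
  B. kg/s: ✗ does not match
  C. N: ✗ does not match
  D. N·s: ✓ matches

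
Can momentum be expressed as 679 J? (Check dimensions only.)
No

momentum has SI base units: kg * m / s
J does NOT reduce to kg * m / s; a valid unit for momentum would be e.g. kg·m/s.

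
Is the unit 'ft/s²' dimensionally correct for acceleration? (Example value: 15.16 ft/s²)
Yes

acceleration has SI base units: m / s^2
ft/s² reduces to the same SI base units, so it is a valid unit for acceleration.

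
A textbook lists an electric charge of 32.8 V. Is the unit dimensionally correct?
No

electric charge has SI base units: A * s
V does NOT reduce to A * s; a valid unit for electric charge would be e.g. C.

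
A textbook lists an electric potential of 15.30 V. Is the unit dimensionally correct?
Yes

electric potential has SI base units: kg * m^2 / (A * s^3)
V reduces to the same SI base units, so it is a valid unit for electric potential.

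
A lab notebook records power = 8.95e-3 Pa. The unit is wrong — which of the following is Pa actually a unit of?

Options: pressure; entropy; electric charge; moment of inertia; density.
pressure

power should have units dimensionally equivalent to kg * m^2 / s^3 (e.g. W).
The given unit 'Pa' reduces to kg / (m * s^2). Of the listed options, that is the dimensionality of pressure.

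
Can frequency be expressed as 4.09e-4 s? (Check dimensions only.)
No

frequency has SI base units: 1 / s
s does NOT reduce to 1 / s; a valid unit for frequency would be e.g. Hz.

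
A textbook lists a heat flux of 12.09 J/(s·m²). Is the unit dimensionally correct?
Yes

heat flux has SI base units: kg / s^3
J/(s·m²) reduces to the same SI base units, so it is a valid unit for heat flux.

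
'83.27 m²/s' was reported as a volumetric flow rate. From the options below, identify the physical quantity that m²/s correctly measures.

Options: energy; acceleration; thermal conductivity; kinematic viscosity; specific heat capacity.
kinematic viscosity

volumetric flow rate should have units dimensionally equivalent to m^3 / s (e.g. m³/s).
The given unit 'm²/s' reduces to m^2 / s. Of the listed options, that is the dimensionality of kinematic viscosity.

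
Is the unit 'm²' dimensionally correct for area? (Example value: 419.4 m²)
Yes

area has SI base units: m^2
m² reduces to the same SI base units, so it is a valid unit for area.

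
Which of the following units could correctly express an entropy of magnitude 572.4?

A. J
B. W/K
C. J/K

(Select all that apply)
C

entropy has SI base units: kg * m^2 / (s^2 * K)

Checking each option against kg * m^2 / (s^2 * K):
  A. J: ✗ does not match
  B. W/K: ✗ does not match
  C. J/K: ✓ matches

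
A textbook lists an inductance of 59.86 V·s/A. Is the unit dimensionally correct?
Yes

inductance has SI base units: kg * m^2 / (A^2 * s^2)
V·s/A reduces to the same SI base units, so it is a valid unit for inductance.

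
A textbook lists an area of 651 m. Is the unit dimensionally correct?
No

area has SI base units: m^2
m does NOT reduce to m^2; a valid unit for area would be e.g. m².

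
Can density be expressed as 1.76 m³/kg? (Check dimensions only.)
No

density has SI base units: kg / m^3
m³/kg does NOT reduce to kg / m^3; a valid unit for density would be e.g. kg/m³.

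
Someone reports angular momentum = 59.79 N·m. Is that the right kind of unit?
No

angular momentum has SI base units: kg * m^2 / s
N·m does NOT reduce to kg * m^2 / s; a valid unit for angular momentum would be e.g. kg·m²/s.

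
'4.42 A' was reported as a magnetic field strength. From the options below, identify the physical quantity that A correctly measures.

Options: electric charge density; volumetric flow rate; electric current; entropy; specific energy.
electric current

magnetic field strength should have units dimensionally equivalent to A / m (e.g. A/m).
The given unit 'A' reduces to A. Of the listed options, that is the dimensionality of electric current.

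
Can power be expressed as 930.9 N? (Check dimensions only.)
No

power has SI base units: kg * m^2 / s^3
N does NOT reduce to kg * m^2 / s^3; a valid unit for power would be e.g. W.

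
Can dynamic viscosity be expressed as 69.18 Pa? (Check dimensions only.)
No

dynamic viscosity has SI base units: kg / (m * s)
Pa does NOT reduce to kg / (m * s); a valid unit for dynamic viscosity would be e.g. Pa·s.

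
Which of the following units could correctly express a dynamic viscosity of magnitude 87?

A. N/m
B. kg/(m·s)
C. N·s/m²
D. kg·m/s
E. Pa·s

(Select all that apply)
B, C, E

dynamic viscosity has SI base units: kg / (m * s)

Checking each option against kg / (m * s):
  A. N/m: ✗ does not match
  B. kg/(m·s): ✓ matches
  C. N·s/m²: ✓ matches
  D. kg·m/s: ✗ does not match
  E. Pa·s: ✓ matches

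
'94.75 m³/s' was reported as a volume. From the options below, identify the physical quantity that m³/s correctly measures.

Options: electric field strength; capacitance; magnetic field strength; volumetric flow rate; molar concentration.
volumetric flow rate

volume should have units dimensionally equivalent to m^3 (e.g. m³).
The given unit 'm³/s' reduces to m^3 / s. Of the listed options, that is the dimensionality of volumetric flow rate.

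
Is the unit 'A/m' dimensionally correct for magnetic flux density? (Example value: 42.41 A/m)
No

magnetic flux density has SI base units: kg / (A * s^2)
A/m does NOT reduce to kg / (A * s^2); a valid unit for magnetic flux density would be e.g. T.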